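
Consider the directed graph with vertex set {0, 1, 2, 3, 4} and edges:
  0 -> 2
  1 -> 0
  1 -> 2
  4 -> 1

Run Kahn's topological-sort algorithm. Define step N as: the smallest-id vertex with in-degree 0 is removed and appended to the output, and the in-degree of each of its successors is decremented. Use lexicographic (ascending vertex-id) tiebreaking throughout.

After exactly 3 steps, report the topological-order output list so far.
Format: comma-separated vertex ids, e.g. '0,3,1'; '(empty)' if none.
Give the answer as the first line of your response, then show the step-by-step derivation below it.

3,4,1

step 1: output 3; order=[3]; indeg=(1,1,2,0,0)
step 2: output 4; order=[3,4]; indeg=(1,0,2,0,0)
step 3: output 1; order=[3,4,1]; indeg=(0,0,1,0,0)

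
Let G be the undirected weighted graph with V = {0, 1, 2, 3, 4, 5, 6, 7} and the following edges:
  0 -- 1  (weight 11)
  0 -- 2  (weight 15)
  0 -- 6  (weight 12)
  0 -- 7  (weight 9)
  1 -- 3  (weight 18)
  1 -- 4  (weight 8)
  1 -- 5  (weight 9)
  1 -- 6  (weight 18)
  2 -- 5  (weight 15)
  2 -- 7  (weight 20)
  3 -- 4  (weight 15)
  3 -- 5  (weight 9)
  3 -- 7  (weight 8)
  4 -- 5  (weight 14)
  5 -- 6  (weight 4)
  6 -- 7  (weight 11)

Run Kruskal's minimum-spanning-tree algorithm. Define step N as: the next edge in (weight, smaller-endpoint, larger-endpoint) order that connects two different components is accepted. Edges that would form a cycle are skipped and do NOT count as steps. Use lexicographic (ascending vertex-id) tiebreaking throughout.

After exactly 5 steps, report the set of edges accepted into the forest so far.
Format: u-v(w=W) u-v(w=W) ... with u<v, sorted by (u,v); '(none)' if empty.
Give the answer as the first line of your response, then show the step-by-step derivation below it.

0-7(w=9) 1-4(w=8) 1-5(w=9) 3-7(w=8) 5-6(w=4)

step 1: add edge 5-6 (w=4); MST = {5-6(w=4)}
step 2: add edge 1-4 (w=8); MST = {1-4(w=8) 5-6(w=4)}
step 3: add edge 3-7 (w=8); MST = {1-4(w=8) 3-7(w=8) 5-6(w=4)}
step 4: add edge 0-7 (w=9); MST = {0-7(w=9) 1-4(w=8) 3-7(w=8) 5-6(w=4)}
step 5: add edge 1-5 (w=9); MST = {0-7(w=9) 1-4(w=8) 1-5(w=9) 3-7(w=8) 5-6(w=4)}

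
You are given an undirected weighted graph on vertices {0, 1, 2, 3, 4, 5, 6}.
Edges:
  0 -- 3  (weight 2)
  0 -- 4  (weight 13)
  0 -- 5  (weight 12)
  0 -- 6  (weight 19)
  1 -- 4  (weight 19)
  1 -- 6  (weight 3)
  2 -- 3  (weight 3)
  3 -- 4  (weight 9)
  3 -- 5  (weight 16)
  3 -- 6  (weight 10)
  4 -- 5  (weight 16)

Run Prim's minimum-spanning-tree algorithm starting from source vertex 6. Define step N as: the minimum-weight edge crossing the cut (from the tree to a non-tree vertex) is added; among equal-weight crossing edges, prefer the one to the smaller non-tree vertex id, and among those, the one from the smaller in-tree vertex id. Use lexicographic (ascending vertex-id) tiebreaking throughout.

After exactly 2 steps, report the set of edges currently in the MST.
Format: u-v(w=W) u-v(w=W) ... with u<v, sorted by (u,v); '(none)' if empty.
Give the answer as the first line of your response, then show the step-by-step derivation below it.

1-6(w=3) 3-6(w=10)

step 1: add edge 1-6 (w=3); MST = {1-6(w=3)}
step 2: add edge 3-6 (w=10); MST = {1-6(w=3) 3-6(w=10)}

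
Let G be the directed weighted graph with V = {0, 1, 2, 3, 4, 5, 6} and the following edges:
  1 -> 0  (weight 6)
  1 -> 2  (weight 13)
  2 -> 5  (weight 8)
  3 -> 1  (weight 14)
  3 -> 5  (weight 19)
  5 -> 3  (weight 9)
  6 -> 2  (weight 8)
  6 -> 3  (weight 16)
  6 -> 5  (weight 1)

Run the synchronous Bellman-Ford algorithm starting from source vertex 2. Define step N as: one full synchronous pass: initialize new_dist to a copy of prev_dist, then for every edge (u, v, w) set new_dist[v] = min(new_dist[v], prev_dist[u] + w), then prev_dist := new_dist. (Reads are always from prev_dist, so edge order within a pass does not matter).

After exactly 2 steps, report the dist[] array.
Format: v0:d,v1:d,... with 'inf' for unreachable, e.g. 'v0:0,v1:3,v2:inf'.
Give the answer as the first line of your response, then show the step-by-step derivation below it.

v0:inf,v1:inf,v2:0,v3:17,v4:inf,v5:8,v6:inf

step 1: dist = v0:inf,v1:inf,v2:0,v3:inf,v4:inf,v5:8,v6:inf
step 2: dist = v0:inf,v1:inf,v2:0,v3:17,v4:inf,v5:8,v6:inf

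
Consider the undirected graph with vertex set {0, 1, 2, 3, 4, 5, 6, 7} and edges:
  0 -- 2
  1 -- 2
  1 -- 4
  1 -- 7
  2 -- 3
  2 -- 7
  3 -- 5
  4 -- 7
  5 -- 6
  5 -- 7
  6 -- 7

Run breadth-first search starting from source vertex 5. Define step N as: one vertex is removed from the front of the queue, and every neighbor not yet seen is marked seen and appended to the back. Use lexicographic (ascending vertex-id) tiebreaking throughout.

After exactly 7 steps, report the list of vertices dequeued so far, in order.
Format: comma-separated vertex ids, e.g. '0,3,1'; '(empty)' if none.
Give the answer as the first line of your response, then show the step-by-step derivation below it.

5,3,6,7,2,1,4

step 1: dequeue 5; queue=[3,6,7]; order=5
step 2: dequeue 3; queue=[6,7,2]; order=5,3
step 3: dequeue 6; queue=[7,2]; order=5,3,6
step 4: dequeue 7; queue=[2,1,4]; order=5,3,6,7
step 5: dequeue 2; queue=[1,4,0]; order=5,3,6,7,2
step 6: dequeue 1; queue=[4,0]; order=5,3,6,7,2,1
step 7: dequeue 4; queue=[0]; order=5,3,6,7,2,1,4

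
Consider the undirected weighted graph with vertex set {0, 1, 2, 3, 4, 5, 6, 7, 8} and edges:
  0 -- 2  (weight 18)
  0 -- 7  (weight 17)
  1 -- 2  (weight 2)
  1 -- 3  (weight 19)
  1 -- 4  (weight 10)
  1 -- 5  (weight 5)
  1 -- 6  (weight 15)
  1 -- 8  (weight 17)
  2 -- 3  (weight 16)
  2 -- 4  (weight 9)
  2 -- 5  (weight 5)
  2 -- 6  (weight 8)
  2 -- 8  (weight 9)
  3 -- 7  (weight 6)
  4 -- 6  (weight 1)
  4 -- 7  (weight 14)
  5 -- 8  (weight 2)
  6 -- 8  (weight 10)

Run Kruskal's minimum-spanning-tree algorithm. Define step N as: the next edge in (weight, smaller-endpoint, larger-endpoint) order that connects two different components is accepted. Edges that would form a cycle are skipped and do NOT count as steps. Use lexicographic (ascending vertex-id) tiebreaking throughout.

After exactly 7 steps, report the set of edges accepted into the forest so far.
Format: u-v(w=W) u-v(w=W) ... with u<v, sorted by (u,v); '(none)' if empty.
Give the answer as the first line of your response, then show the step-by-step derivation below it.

1-2(w=2) 1-5(w=5) 2-6(w=8) 3-7(w=6) 4-6(w=1) 4-7(w=14) 5-8(w=2)

step 1: add edge 4-6 (w=1); MST = {4-6(w=1)}
step 2: add edge 1-2 (w=2); MST = {1-2(w=2) 4-6(w=1)}
step 3: add edge 5-8 (w=2); MST = {1-2(w=2) 4-6(w=1) 5-8(w=2)}
step 4: add edge 1-5 (w=5); MST = {1-2(w=2) 1-5(w=5) 4-6(w=1) 5-8(w=2)}
step 5: add edge 3-7 (w=6); MST = {1-2(w=2) 1-5(w=5) 3-7(w=6) 4-6(w=1) 5-8(w=2)}
step 6: add edge 2-6 (w=8); MST = {1-2(w=2) 1-5(w=5) 2-6(w=8) 3-7(w=6) 4-6(w=1) 5-8(w=2)}
step 7: add edge 4-7 (w=14); MST = {1-2(w=2) 1-5(w=5) 2-6(w=8) 3-7(w=6) 4-6(w=1) 4-7(w=14) 5-8(w=2)}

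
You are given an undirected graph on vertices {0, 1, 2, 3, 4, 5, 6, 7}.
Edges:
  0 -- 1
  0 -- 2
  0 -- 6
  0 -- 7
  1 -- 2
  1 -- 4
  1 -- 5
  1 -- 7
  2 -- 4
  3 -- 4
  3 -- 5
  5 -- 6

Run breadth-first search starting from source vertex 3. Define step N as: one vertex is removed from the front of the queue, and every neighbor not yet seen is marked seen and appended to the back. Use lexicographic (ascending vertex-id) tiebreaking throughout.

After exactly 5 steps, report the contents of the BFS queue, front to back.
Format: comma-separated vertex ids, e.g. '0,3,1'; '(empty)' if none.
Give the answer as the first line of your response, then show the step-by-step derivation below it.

6,0,7

step 1: dequeue 3; queue=[4,5]; order=3
step 2: dequeue 4; queue=[5,1,2]; order=3,4
step 3: dequeue 5; queue=[1,2,6]; order=3,4,5
step 4: dequeue 1; queue=[2,6,0,7]; order=3,4,5,1
step 5: dequeue 2; queue=[6,0,7]; order=3,4,5,1,2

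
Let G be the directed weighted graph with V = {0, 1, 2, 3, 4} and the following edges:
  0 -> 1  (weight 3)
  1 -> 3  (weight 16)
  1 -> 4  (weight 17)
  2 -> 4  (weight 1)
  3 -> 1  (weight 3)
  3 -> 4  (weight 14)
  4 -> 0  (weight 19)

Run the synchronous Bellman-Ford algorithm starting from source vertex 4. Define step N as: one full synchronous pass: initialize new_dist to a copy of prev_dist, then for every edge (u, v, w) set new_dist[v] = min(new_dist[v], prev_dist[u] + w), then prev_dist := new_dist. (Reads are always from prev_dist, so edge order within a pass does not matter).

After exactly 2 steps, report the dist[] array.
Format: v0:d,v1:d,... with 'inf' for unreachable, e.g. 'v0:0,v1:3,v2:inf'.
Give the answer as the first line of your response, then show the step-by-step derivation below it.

v0:19,v1:22,v2:inf,v3:inf,v4:0

step 1: dist = v0:19,v1:inf,v2:inf,v3:inf,v4:0
step 2: dist = v0:19,v1:22,v2:inf,v3:inf,v4:0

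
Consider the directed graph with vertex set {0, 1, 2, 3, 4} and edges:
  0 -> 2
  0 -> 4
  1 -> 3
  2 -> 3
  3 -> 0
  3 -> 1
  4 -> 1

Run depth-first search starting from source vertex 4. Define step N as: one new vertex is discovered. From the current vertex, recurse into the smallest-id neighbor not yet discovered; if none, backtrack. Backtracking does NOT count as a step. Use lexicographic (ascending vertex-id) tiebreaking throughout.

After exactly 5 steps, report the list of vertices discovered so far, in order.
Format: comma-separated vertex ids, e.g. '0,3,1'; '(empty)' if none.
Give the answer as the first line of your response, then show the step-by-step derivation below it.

4,1,3,0,2

step 1: discover 4; path=4; order=4
step 2: discover 1; path=4>1; order=4,1
step 3: discover 3; path=4>1>3; order=4,1,3
step 4: discover 0; path=4>1>3>0; order=4,1,3,0
step 5: discover 2; path=4>1>3>0>2; order=4,1,3,0,2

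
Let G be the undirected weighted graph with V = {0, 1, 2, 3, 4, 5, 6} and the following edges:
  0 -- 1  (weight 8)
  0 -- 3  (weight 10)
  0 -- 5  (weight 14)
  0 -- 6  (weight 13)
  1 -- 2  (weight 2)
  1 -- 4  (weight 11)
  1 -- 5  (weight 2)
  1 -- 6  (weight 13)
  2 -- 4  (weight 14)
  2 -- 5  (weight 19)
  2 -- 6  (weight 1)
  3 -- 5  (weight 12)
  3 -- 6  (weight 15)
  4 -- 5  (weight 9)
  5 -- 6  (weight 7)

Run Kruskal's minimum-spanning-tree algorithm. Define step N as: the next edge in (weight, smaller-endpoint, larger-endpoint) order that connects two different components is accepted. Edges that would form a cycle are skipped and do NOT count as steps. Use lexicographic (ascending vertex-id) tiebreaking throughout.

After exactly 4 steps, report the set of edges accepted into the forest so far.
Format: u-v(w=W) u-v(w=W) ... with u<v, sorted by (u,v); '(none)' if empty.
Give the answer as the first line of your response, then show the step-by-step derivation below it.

0-1(w=8) 1-2(w=2) 1-5(w=2) 2-6(w=1)

step 1: add edge 2-6 (w=1); MST = {2-6(w=1)}
step 2: add edge 1-2 (w=2); MST = {1-2(w=2) 2-6(w=1)}
step 3: add edge 1-5 (w=2); MST = {1-2(w=2) 1-5(w=2) 2-6(w=1)}
step 4: add edge 0-1 (w=8); MST = {0-1(w=8) 1-2(w=2) 1-5(w=2) 2-6(w=1)}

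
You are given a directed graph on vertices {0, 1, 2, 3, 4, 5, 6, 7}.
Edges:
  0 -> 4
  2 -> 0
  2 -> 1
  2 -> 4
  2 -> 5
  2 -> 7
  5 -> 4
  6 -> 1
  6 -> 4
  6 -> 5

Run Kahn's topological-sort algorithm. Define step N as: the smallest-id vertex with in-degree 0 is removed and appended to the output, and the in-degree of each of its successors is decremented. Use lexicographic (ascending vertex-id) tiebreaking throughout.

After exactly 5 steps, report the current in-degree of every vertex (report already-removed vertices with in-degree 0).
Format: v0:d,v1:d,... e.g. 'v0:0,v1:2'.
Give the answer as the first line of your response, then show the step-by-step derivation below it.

v0:0,v1:0,v2:0,v3:0,v4:1,v5:0,v6:0,v7:0

step 1: output 2; order=[2]; indeg=(0,1,0,0,3,1,0,0)
step 2: output 0; order=[2,0]; indeg=(0,1,0,0,2,1,0,0)
step 3: output 3; order=[2,0,3]; indeg=(0,1,0,0,2,1,0,0)
step 4: output 6; order=[2,0,3,6]; indeg=(0,0,0,0,1,0,0,0)
step 5: output 1; order=[2,0,3,6,1]; indeg=(0,0,0,0,1,0,0,0)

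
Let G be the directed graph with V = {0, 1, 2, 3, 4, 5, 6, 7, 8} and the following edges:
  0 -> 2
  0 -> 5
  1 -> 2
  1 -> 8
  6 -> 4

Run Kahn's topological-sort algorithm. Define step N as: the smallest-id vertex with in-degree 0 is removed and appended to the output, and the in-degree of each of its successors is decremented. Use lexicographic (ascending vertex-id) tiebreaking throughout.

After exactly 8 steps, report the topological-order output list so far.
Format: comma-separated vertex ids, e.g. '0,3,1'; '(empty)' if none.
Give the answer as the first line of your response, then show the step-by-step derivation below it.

0,1,2,3,5,6,4,7

step 1: output 0; order=[0]; indeg=(0,0,1,0,1,0,0,0,1)
step 2: output 1; order=[0,1]; indeg=(0,0,0,0,1,0,0,0,0)
step 3: output 2; order=[0,1,2]; indeg=(0,0,0,0,1,0,0,0,0)
step 4: output 3; order=[0,1,2,3]; indeg=(0,0,0,0,1,0,0,0,0)
step 5: output 5; order=[0,1,2,3,5]; indeg=(0,0,0,0,1,0,0,0,0)
step 6: output 6; order=[0,1,2,3,5,6]; indeg=(0,0,0,0,0,0,0,0,0)
step 7: output 4; order=[0,1,2,3,5,6,4]; indeg=(0,0,0,0,0,0,0,0,0)
step 8: output 7; order=[0,1,2,3,5,6,4,7]; indeg=(0,0,0,0,0,0,0,0,0)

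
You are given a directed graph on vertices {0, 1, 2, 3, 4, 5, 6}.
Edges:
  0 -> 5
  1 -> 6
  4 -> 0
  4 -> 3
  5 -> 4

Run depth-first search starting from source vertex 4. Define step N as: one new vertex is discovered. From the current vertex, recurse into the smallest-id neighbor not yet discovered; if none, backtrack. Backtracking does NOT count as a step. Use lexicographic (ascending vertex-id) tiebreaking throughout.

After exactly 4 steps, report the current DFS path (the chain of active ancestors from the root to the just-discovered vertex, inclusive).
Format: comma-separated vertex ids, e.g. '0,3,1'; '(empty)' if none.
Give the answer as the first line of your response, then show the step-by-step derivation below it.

4,3

step 1: discover 4; path=4; order=4
step 2: discover 0; path=4>0; order=4,0
step 3: discover 5; path=4>0>5; order=4,0,5
step 4: discover 3; path=4>3; order=4,0,5,3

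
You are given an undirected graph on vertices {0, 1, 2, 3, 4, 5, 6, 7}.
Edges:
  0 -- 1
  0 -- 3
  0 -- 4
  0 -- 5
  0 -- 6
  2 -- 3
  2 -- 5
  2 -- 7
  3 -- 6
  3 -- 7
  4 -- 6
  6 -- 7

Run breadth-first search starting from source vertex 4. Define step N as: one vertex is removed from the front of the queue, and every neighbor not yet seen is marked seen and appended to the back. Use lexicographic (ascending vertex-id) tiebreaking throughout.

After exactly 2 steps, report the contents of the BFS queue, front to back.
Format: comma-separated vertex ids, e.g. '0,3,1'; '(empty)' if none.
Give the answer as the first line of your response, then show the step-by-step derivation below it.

6,1,3,5

step 1: dequeue 4; queue=[0,6]; order=4
step 2: dequeue 0; queue=[6,1,3,5]; order=4,0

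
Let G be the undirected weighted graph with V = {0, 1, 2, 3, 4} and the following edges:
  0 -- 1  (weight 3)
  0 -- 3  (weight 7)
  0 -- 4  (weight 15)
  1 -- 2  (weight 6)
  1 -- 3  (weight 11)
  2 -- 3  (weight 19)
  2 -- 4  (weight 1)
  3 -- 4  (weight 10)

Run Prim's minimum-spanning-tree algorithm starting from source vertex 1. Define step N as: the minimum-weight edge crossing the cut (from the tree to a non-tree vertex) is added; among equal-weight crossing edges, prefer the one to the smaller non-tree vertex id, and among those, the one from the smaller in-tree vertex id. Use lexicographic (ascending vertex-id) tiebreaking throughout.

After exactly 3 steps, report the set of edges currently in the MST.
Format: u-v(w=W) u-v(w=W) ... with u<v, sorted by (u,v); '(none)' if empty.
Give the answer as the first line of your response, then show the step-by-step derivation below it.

0-1(w=3) 1-2(w=6) 2-4(w=1)

step 1: add edge 0-1 (w=3); MST = {0-1(w=3)}
step 2: add edge 1-2 (w=6); MST = {0-1(w=3) 1-2(w=6)}
step 3: add edge 2-4 (w=1); MST = {0-1(w=3) 1-2(w=6) 2-4(w=1)}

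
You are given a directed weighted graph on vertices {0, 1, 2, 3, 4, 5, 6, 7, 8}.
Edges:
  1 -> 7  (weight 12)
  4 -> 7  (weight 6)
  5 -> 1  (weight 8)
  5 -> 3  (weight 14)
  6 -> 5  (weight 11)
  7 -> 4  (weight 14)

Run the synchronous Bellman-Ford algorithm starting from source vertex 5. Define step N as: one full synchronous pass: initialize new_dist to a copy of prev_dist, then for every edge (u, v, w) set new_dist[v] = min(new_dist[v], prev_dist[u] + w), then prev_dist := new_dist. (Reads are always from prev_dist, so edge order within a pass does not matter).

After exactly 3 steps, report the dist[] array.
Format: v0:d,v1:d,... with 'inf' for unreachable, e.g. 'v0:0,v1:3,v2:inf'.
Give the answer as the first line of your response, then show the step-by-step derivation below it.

v0:inf,v1:8,v2:inf,v3:14,v4:34,v5:0,v6:inf,v7:20,v8:inf

step 1: dist = v0:inf,v1:8,v2:inf,v3:14,v4:inf,v5:0,v6:inf,v7:inf,v8:inf
step 2: dist = v0:inf,v1:8,v2:inf,v3:14,v4:inf,v5:0,v6:inf,v7:20,v8:inf
step 3: dist = v0:inf,v1:8,v2:inf,v3:14,v4:34,v5:0,v6:inf,v7:20,v8:inf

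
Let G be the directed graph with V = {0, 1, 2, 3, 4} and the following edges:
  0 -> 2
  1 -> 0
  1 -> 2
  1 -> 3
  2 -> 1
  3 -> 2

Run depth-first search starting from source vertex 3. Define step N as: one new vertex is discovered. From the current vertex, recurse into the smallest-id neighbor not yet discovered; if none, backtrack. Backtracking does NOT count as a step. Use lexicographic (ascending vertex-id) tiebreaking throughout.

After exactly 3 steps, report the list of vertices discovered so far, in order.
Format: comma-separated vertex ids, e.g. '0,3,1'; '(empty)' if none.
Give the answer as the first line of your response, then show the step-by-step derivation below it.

3,2,1

step 1: discover 3; path=3; order=3
step 2: discover 2; path=3>2; order=3,2
step 3: discover 1; path=3>2>1; order=3,2,1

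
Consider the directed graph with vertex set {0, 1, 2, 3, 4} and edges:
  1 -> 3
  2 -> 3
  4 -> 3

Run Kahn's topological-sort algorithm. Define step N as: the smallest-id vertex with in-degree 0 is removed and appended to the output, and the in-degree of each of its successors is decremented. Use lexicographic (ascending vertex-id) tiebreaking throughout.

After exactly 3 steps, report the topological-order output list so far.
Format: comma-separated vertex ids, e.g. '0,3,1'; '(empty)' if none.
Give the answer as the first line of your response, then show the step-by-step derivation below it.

0,1,2

step 1: output 0; order=[0]; indeg=(0,0,0,3,0)
step 2: output 1; order=[0,1]; indeg=(0,0,0,2,0)
step 3: output 2; order=[0,1,2]; indeg=(0,0,0,1,0)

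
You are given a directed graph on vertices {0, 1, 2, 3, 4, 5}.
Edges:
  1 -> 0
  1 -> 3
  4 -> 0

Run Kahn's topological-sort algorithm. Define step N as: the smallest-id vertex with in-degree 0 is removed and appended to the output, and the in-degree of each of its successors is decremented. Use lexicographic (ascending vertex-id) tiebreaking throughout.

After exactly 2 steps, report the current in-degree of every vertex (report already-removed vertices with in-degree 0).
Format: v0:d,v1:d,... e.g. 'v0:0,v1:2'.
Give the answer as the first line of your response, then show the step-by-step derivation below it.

v0:1,v1:0,v2:0,v3:0,v4:0,v5:0

step 1: output 1; order=[1]; indeg=(1,0,0,0,0,0)
step 2: output 2; order=[1,2]; indeg=(1,0,0,0,0,0)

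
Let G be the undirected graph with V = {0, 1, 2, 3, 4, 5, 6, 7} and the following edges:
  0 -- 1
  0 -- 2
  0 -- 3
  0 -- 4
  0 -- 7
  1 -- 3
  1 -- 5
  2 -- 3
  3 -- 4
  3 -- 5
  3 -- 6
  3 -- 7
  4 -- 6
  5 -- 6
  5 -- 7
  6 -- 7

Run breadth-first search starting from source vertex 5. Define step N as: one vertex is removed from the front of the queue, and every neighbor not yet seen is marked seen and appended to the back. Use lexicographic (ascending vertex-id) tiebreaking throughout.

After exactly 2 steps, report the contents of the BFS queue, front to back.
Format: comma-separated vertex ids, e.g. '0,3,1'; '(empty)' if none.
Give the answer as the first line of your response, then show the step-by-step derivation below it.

3,6,7,0

step 1: dequeue 5; queue=[1,3,6,7]; order=5
step 2: dequeue 1; queue=[3,6,7,0]; order=5,1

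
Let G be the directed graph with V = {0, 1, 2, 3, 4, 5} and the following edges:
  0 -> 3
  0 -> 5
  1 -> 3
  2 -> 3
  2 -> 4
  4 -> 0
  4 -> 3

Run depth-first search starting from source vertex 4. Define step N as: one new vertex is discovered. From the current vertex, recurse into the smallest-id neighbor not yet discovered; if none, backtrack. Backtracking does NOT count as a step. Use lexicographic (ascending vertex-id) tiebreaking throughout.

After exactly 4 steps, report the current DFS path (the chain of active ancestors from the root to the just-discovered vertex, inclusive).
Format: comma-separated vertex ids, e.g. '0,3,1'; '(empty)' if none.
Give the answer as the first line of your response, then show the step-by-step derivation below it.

4,0,5

step 1: discover 4; path=4; order=4
step 2: discover 0; path=4>0; order=4,0
step 3: discover 3; path=4>0>3; order=4,0,3
step 4: discover 5; path=4>0>5; order=4,0,3,5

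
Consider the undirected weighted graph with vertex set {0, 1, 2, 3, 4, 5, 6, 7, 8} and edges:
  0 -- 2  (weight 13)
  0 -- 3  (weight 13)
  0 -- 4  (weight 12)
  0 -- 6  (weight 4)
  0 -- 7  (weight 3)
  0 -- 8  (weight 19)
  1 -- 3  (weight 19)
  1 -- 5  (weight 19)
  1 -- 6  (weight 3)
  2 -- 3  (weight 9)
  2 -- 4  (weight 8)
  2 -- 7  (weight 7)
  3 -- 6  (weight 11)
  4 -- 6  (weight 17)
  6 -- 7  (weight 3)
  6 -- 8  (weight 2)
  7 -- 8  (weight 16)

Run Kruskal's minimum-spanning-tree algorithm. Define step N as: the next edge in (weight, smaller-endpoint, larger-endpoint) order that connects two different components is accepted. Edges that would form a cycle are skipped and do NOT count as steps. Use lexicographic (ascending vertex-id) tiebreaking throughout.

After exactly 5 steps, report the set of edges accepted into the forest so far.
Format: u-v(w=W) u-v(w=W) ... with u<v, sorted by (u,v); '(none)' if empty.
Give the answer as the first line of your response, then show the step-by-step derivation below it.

0-7(w=3) 1-6(w=3) 2-7(w=7) 6-7(w=3) 6-8(w=2)

step 1: add edge 6-8 (w=2); MST = {6-8(w=2)}
step 2: add edge 0-7 (w=3); MST = {0-7(w=3) 6-8(w=2)}
step 3: add edge 1-6 (w=3); MST = {0-7(w=3) 1-6(w=3) 6-8(w=2)}
step 4: add edge 6-7 (w=3); MST = {0-7(w=3) 1-6(w=3) 6-7(w=3) 6-8(w=2)}
step 5: add edge 2-7 (w=7); MST = {0-7(w=3) 1-6(w=3) 2-7(w=7) 6-7(w=3) 6-8(w=2)}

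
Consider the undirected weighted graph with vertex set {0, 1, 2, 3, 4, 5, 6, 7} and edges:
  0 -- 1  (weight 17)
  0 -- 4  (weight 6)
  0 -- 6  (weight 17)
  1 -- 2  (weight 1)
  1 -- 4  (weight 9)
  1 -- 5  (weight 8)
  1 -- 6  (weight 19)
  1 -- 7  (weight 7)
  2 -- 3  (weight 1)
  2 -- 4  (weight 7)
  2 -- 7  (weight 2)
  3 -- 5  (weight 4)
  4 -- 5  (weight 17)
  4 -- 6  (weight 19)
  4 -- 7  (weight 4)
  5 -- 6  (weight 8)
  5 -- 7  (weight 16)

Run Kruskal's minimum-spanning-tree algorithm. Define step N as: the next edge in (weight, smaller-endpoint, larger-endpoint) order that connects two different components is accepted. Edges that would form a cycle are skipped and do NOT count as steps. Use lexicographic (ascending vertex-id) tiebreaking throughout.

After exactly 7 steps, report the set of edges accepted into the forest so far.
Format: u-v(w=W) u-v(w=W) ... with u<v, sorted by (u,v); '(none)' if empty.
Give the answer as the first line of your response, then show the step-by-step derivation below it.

0-4(w=6) 1-2(w=1) 2-3(w=1) 2-7(w=2) 3-5(w=4) 4-7(w=4) 5-6(w=8)

step 1: add edge 1-2 (w=1); MST = {1-2(w=1)}
step 2: add edge 2-3 (w=1); MST = {1-2(w=1) 2-3(w=1)}
step 3: add edge 2-7 (w=2); MST = {1-2(w=1) 2-3(w=1) 2-7(w=2)}
step 4: add edge 3-5 (w=4); MST = {1-2(w=1) 2-3(w=1) 2-7(w=2) 3-5(w=4)}
step 5: add edge 4-7 (w=4); MST = {1-2(w=1) 2-3(w=1) 2-7(w=2) 3-5(w=4) 4-7(w=4)}
step 6: add edge 0-4 (w=6); MST = {0-4(w=6) 1-2(w=1) 2-3(w=1) 2-7(w=2) 3-5(w=4) 4-7(w=4)}
step 7: add edge 5-6 (w=8); MST = {0-4(w=6) 1-2(w=1) 2-3(w=1) 2-7(w=2) 3-5(w=4) 4-7(w=4) 5-6(w=8)}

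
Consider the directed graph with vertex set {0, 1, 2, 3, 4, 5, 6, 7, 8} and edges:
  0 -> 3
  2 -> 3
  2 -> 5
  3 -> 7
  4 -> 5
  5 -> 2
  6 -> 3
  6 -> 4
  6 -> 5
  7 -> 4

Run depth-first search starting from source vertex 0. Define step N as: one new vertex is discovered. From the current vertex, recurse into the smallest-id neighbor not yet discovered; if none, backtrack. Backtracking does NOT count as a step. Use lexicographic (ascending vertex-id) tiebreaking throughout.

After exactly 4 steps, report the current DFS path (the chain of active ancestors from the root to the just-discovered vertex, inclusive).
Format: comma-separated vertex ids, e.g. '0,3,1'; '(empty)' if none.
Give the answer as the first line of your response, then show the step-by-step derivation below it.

0,3,7,4

step 1: discover 0; path=0; order=0
step 2: discover 3; path=0>3; order=0,3
step 3: discover 7; path=0>3>7; order=0,3,7
step 4: discover 4; path=0>3>7>4; order=0,3,7,4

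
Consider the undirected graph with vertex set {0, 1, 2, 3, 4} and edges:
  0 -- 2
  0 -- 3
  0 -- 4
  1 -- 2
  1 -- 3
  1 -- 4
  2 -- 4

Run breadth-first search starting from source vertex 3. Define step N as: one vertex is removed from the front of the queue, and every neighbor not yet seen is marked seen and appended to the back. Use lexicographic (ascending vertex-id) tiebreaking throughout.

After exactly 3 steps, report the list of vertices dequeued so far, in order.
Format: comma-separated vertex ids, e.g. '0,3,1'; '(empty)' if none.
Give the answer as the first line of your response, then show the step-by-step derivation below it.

3,0,1

step 1: dequeue 3; queue=[0,1]; order=3
step 2: dequeue 0; queue=[1,2,4]; order=3,0
step 3: dequeue 1; queue=[2,4]; order=3,0,1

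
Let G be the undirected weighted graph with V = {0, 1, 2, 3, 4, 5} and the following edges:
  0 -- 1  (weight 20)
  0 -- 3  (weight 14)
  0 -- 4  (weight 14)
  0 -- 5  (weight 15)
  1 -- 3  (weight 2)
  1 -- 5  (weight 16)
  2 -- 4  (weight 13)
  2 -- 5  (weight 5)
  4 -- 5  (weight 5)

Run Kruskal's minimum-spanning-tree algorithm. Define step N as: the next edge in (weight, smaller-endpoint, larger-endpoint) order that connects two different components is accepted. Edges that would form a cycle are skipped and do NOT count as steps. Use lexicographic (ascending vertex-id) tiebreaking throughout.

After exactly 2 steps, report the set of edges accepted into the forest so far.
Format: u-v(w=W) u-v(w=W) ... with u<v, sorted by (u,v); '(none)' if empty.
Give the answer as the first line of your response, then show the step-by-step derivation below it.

1-3(w=2) 2-5(w=5)

step 1: add edge 1-3 (w=2); MST = {1-3(w=2)}
step 2: add edge 2-5 (w=5); MST = {1-3(w=2) 2-5(w=5)}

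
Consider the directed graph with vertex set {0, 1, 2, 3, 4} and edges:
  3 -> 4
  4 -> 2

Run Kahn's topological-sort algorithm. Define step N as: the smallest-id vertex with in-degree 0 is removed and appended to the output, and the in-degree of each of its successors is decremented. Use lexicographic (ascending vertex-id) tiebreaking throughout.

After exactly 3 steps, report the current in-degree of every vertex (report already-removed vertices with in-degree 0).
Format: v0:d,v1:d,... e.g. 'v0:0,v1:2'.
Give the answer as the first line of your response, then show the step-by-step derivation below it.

v0:0,v1:0,v2:1,v3:0,v4:0

step 1: output 0; order=[0]; indeg=(0,0,1,0,1)
step 2: output 1; order=[0,1]; indeg=(0,0,1,0,1)
step 3: output 3; order=[0,1,3]; indeg=(0,0,1,0,0)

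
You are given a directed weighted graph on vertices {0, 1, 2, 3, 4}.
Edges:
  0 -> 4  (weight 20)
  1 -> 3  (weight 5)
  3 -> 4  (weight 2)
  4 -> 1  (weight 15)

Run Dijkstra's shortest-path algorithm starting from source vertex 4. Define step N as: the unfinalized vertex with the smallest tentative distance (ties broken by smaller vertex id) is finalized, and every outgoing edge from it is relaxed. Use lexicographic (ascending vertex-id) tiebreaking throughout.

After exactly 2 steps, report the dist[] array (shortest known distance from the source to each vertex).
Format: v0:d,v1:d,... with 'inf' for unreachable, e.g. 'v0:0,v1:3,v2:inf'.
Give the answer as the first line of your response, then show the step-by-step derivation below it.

v0:inf,v1:15,v2:inf,v3:20,v4:0

step 1: dist = v0:inf,v1:15,v2:inf,v3:inf,v4:0
step 2: dist = v0:inf,v1:15,v2:inf,v3:20,v4:0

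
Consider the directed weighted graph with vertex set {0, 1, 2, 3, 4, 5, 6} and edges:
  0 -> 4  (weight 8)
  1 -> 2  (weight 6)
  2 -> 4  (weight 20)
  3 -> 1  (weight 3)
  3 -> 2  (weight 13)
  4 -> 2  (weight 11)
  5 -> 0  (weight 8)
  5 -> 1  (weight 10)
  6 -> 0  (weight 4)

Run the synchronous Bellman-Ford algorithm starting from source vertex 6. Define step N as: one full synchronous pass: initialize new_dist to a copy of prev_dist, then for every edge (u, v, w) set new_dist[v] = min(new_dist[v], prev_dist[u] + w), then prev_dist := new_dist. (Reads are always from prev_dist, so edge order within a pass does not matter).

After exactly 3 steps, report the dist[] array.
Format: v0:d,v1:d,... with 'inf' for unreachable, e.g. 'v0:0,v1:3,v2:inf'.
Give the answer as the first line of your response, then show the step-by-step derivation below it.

v0:4,v1:inf,v2:23,v3:inf,v4:12,v5:inf,v6:0

step 1: dist = v0:4,v1:inf,v2:inf,v3:inf,v4:inf,v5:inf,v6:0
step 2: dist = v0:4,v1:inf,v2:inf,v3:inf,v4:12,v5:inf,v6:0
step 3: dist = v0:4,v1:inf,v2:23,v3:inf,v4:12,v5:inf,v6:0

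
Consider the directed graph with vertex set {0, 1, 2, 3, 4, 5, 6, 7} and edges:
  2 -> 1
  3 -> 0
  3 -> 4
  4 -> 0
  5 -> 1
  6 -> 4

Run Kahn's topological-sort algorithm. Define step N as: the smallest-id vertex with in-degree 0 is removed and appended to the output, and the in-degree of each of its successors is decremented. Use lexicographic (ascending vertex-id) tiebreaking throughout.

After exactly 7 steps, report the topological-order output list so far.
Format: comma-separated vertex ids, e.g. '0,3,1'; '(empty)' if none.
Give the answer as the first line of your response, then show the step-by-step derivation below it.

2,3,5,1,6,4,0

step 1: output 2; order=[2]; indeg=(2,1,0,0,2,0,0,0)
step 2: output 3; order=[2,3]; indeg=(1,1,0,0,1,0,0,0)
step 3: output 5; order=[2,3,5]; indeg=(1,0,0,0,1,0,0,0)
step 4: output 1; order=[2,3,5,1]; indeg=(1,0,0,0,1,0,0,0)
step 5: output 6; order=[2,3,5,1,6]; indeg=(1,0,0,0,0,0,0,0)
step 6: output 4; order=[2,3,5,1,6,4]; indeg=(0,0,0,0,0,0,0,0)
step 7: output 0; order=[2,3,5,1,6,4,0]; indeg=(0,0,0,0,0,0,0,0)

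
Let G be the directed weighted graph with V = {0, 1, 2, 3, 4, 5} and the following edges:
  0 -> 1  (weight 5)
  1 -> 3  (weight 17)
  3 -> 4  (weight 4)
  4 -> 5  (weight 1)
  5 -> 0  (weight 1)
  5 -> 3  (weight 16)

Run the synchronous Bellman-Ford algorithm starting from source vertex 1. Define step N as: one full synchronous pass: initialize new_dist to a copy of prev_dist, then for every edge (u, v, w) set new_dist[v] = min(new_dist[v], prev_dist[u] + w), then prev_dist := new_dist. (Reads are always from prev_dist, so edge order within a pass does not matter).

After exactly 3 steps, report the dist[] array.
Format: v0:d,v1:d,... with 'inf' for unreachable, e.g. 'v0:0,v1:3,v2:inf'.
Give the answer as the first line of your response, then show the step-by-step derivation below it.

v0:inf,v1:0,v2:inf,v3:17,v4:21,v5:22

step 1: dist = v0:inf,v1:0,v2:inf,v3:17,v4:inf,v5:inf
step 2: dist = v0:inf,v1:0,v2:inf,v3:17,v4:21,v5:inf
step 3: dist = v0:inf,v1:0,v2:inf,v3:17,v4:21,v5:22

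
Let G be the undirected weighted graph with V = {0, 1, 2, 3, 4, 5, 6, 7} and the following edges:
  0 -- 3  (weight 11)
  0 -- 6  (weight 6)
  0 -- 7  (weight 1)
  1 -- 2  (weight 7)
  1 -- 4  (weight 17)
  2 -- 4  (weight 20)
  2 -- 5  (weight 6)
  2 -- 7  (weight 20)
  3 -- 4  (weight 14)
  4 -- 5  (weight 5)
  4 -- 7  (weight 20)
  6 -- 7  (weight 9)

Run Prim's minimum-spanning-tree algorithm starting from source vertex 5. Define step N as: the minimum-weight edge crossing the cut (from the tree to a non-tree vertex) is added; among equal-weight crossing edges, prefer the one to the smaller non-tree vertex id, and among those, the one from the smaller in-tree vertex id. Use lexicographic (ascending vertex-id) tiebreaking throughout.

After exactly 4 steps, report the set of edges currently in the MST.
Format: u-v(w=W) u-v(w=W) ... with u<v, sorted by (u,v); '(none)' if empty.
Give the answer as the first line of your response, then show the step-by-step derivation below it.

1-2(w=7) 2-5(w=6) 3-4(w=14) 4-5(w=5)

step 1: add edge 4-5 (w=5); MST = {4-5(w=5)}
step 2: add edge 2-5 (w=6); MST = {2-5(w=6) 4-5(w=5)}
step 3: add edge 1-2 (w=7); MST = {1-2(w=7) 2-5(w=6) 4-5(w=5)}
step 4: add edge 3-4 (w=14); MST = {1-2(w=7) 2-5(w=6) 3-4(w=14) 4-5(w=5)}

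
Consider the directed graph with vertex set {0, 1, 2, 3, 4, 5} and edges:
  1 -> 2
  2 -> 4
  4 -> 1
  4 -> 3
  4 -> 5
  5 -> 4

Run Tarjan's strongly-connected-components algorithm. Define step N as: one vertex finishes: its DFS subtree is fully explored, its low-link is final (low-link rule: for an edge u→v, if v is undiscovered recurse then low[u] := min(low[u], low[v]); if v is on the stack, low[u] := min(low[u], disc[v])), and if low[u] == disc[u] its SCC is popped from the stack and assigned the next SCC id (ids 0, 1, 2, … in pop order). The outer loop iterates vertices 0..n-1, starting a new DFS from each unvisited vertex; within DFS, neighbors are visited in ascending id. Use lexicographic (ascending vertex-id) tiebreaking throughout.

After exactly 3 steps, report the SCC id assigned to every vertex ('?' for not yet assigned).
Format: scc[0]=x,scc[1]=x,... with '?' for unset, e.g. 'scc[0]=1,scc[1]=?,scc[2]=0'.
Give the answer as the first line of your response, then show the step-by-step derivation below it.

scc[0]=0,scc[1]=?,scc[2]=?,scc[3]=1,scc[4]=?,scc[5]=?

step 1: low=(low[0]=0,low[1]=?,low[2]=?,low[3]=?,low[4]=?,low[5]=?); scc=(scc[0]=0,scc[1]=?,scc[2]=?,scc[3]=?,scc[4]=?,scc[5]=?)
step 2: low=(low[0]=0,low[1]=1,low[2]=2,low[3]=4,low[4]=1,low[5]=?); scc=(scc[0]=0,scc[1]=?,scc[2]=?,scc[3]=1,scc[4]=?,scc[5]=?)
step 3: low=(low[0]=0,low[1]=1,low[2]=2,low[3]=4,low[4]=1,low[5]=3); scc=(scc[0]=0,scc[1]=?,scc[2]=?,scc[3]=1,scc[4]=?,scc[5]=?)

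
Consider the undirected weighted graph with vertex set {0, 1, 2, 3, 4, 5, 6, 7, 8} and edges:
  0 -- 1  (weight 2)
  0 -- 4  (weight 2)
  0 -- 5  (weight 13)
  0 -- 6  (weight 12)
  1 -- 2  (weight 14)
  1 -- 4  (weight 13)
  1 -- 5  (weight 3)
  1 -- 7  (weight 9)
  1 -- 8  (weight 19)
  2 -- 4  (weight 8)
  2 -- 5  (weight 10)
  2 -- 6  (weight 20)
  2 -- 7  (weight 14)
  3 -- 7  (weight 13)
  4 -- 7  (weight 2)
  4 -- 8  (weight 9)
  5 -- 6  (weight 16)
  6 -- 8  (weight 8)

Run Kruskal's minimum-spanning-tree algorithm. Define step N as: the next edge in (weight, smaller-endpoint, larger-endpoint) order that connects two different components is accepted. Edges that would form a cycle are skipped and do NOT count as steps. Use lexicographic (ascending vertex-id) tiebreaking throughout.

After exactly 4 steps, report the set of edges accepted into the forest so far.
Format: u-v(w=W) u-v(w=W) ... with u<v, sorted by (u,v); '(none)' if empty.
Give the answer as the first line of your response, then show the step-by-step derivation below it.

0-1(w=2) 0-4(w=2) 1-5(w=3) 4-7(w=2)

step 1: add edge 0-1 (w=2); MST = {0-1(w=2)}
step 2: add edge 0-4 (w=2); MST = {0-1(w=2) 0-4(w=2)}
step 3: add edge 4-7 (w=2); MST = {0-1(w=2) 0-4(w=2) 4-7(w=2)}
step 4: add edge 1-5 (w=3); MST = {0-1(w=2) 0-4(w=2) 1-5(w=3) 4-7(w=2)}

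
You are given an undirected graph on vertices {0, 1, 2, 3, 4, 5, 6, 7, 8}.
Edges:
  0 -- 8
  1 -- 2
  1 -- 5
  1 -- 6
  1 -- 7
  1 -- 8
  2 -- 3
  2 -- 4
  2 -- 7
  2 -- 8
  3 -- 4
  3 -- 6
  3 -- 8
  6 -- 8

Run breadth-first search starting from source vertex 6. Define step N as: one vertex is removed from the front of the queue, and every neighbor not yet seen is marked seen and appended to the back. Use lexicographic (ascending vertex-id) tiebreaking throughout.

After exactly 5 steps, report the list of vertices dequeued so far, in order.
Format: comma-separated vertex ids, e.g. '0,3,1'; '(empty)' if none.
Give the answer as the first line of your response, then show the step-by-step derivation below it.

6,1,3,8,2

step 1: dequeue 6; queue=[1,3,8]; order=6
step 2: dequeue 1; queue=[3,8,2,5,7]; order=6,1
step 3: dequeue 3; queue=[8,2,5,7,4]; order=6,1,3
step 4: dequeue 8; queue=[2,5,7,4,0]; order=6,1,3,8
step 5: dequeue 2; queue=[5,7,4,0]; order=6,1,3,8,2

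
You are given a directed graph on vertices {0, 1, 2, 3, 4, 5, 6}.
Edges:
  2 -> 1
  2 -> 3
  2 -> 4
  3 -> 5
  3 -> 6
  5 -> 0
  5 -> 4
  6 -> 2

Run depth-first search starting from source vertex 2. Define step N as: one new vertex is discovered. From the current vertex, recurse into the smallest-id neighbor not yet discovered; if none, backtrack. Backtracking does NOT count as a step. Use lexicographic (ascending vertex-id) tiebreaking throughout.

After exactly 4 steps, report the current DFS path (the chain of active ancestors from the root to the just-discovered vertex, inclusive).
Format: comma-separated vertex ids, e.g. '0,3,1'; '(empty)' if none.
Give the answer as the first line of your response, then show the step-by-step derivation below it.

2,3,5

step 1: discover 2; path=2; order=2
step 2: discover 1; path=2>1; order=2,1
step 3: discover 3; path=2>3; order=2,1,3
step 4: discover 5; path=2>3>5; order=2,1,3,5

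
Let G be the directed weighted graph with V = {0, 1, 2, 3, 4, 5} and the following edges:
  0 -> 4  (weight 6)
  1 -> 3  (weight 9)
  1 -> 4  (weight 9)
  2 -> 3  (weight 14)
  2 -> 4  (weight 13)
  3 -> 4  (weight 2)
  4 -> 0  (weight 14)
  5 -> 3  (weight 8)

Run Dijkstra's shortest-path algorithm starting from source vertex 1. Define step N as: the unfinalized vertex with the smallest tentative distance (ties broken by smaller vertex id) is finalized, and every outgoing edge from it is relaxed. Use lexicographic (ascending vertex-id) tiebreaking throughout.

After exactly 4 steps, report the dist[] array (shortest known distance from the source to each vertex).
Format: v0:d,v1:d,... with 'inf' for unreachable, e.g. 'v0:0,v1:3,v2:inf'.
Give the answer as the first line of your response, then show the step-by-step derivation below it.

v0:23,v1:0,v2:inf,v3:9,v4:9,v5:inf

step 1: dist = v0:inf,v1:0,v2:inf,v3:9,v4:9,v5:inf
step 2: dist = v0:inf,v1:0,v2:inf,v3:9,v4:9,v5:inf
step 3: dist = v0:23,v1:0,v2:inf,v3:9,v4:9,v5:inf
step 4: dist = v0:23,v1:0,v2:inf,v3:9,v4:9,v5:inf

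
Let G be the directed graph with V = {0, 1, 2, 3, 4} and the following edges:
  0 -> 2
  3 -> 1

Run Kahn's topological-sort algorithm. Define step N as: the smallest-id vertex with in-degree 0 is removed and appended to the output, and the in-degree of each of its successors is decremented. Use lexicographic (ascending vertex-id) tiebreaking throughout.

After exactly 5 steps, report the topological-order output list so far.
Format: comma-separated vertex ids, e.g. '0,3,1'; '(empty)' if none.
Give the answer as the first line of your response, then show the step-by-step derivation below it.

0,2,3,1,4

step 1: output 0; order=[0]; indeg=(0,1,0,0,0)
step 2: output 2; order=[0,2]; indeg=(0,1,0,0,0)
step 3: output 3; order=[0,2,3]; indeg=(0,0,0,0,0)
step 4: output 1; order=[0,2,3,1]; indeg=(0,0,0,0,0)
step 5: output 4; order=[0,2,3,1,4]; indeg=(0,0,0,0,0)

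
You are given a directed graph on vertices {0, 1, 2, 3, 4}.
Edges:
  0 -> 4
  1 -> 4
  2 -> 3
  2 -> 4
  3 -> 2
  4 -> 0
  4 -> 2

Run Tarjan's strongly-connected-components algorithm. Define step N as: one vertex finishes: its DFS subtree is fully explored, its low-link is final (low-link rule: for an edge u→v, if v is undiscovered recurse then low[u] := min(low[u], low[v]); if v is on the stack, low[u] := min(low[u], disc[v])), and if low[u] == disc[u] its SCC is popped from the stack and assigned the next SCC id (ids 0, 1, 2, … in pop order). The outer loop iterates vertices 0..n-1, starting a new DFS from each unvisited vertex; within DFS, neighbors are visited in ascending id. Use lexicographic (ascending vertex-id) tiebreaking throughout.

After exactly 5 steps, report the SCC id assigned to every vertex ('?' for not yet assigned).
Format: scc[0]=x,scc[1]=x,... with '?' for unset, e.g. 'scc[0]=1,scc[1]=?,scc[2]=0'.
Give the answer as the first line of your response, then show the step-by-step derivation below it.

scc[0]=0,scc[1]=1,scc[2]=0,scc[3]=0,scc[4]=0

step 1: low=(low[0]=0,low[1]=?,low[2]=2,low[3]=2,low[4]=0); scc=(scc[0]=?,scc[1]=?,scc[2]=?,scc[3]=?,scc[4]=?)
step 2: low=(low[0]=0,low[1]=?,low[2]=1,low[3]=2,low[4]=0); scc=(scc[0]=?,scc[1]=?,scc[2]=?,scc[3]=?,scc[4]=?)
step 3: low=(low[0]=0,low[1]=?,low[2]=1,low[3]=2,low[4]=0); scc=(scc[0]=?,scc[1]=?,scc[2]=?,scc[3]=?,scc[4]=?)
step 4: low=(low[0]=0,low[1]=?,low[2]=1,low[3]=2,low[4]=0); scc=(scc[0]=0,scc[1]=?,scc[2]=0,scc[3]=0,scc[4]=0)
step 5: low=(low[0]=0,low[1]=4,low[2]=1,low[3]=2,low[4]=0); scc=(scc[0]=0,scc[1]=1,scc[2]=0,scc[3]=0,scc[4]=0)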